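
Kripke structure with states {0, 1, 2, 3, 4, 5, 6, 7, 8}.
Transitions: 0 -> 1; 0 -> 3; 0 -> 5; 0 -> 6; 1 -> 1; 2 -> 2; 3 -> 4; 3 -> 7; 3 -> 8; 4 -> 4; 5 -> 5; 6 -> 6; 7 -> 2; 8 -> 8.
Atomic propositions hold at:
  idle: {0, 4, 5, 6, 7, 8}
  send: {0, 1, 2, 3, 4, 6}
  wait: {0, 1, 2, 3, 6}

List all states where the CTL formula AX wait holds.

{1, 2, 6, 7}

Sat(AX wait) = {s : every successor in {0, 1, 2, 3, 6}} = {1, 2, 6, 7}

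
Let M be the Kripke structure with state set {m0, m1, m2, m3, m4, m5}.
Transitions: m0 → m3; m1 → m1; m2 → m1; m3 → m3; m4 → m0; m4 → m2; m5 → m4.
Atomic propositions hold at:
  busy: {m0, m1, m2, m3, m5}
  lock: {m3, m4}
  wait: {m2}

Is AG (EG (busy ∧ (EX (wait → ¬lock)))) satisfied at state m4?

No

Sat(¬lock) = {m0, m1, m2, m5}
Sat(wait → ¬lock) = {m0, m1, m2, m3, m4, m5}
Sat(EX (wait → ¬lock)) = {s : some successor in {m0, m1, m2, m3, m4, m5}} = {m0, m1, m2, m3, m4, m5}
Sat(busy ∧ (EX (wait → ¬lock))) = {m0, m1, m2, m3, m5}
EG (busy ∧ (EX (wait → ¬lock))): greatest fixpoint, start Z0 = {m0, m1, m2, m3, m5}, keep only states in Sat with some successor in Z. Z1 = {m0, m1, m2, m3}; fixed.
Sat(EG (busy ∧ (EX (wait → ¬lock)))) = {m0, m1, m2, m3}
AG (EG (busy ∧ (EX (wait → ¬lock)))): greatest fixpoint, start Z0 = {m0, m1, m2, m3}, keep only states in Sat with every successor in Z. Already a fixed point.
Sat(AG (EG (busy ∧ (EX (wait → ¬lock))))) = {m0, m1, m2, m3}
m4 ∉ Sat(AG (EG (busy ∧ (EX (wait → ¬lock))))) = {m0, m1, m2, m3}, so the formula does not hold at m4.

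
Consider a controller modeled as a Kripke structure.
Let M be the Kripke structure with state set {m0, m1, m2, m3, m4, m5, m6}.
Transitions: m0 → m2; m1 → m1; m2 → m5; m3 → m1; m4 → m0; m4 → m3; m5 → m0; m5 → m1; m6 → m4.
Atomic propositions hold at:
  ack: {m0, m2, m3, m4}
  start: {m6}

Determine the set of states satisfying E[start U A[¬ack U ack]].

{m0, m2, m3, m4, m6}

Sat(¬ack) = {m1, m5, m6}
A[¬ack U ack]: least fixpoint, start Z0 = Sat(ack) = {m0, m2, m3, m4}, add states in Sat(¬ack) with every successor in Z. Z1 = {m0, m2, m3, m4, m6}; fixed.
Sat(A[¬ack U ack]) = {m0, m2, m3, m4, m6}
E[start U A[¬ack U ack]]: least fixpoint, start Z0 = Sat(A[¬ack U ack]) = {m0, m2, m3, m4, m6}, add states in Sat(start) with some successor in Z. Already a fixed point.
Sat(E[start U A[¬ack U ack]]) = {m0, m2, m3, m4, m6}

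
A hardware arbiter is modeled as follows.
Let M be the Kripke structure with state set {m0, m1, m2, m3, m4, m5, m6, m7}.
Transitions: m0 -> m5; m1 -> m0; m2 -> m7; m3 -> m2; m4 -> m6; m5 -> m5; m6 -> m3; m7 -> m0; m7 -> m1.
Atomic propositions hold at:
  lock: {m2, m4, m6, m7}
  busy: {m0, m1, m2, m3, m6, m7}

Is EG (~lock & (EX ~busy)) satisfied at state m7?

No

Sat(~lock) = {m0, m1, m3, m5}
Sat(~busy) = {m4, m5}
Sat(EX ~busy) = {s : some successor in {m4, m5}} = {m0, m5}
Sat(~lock & (EX ~busy)) = {m0, m5}
EG (~lock & (EX ~busy)): greatest fixpoint, start Z0 = {m0, m5}, keep only states in Sat with some successor in Z. Already a fixed point.
Sat(EG (~lock & (EX ~busy))) = {m0, m5}
m7 ∉ Sat(EG (~lock & (EX ~busy))) = {m0, m5}, so the formula does not hold at m7.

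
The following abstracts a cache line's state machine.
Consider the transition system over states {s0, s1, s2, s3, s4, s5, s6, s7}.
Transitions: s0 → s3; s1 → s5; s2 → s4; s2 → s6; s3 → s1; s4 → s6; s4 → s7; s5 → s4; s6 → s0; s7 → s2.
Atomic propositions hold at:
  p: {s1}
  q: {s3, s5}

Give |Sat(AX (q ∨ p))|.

3

Sat(q ∨ p) = {s1, s3, s5}
Sat(AX (q ∨ p)) = {s : every successor in {s1, s3, s5}} = {s0, s1, s3}
|Sat(AX (q ∨ p))| = |{s0, s1, s3}| = 3.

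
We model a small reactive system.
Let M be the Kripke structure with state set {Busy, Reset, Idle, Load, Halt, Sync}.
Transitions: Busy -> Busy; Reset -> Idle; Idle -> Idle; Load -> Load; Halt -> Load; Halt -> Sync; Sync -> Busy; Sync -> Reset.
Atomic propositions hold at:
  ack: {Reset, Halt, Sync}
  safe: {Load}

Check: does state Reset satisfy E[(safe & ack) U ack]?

Sat(safe & ack) = ∅
E[(safe & ack) U ack]: least fixpoint, start Z0 = Sat(ack) = {Reset, Halt, Sync}, add states in Sat(safe & ack) with some successor in Z. Already a fixed point.
Sat(E[(safe & ack) U ack]) = {Reset, Halt, Sync}
Reset ∈ Sat(E[(safe & ack) U ack]) = {Reset, Halt, Sync}, so the formula holds at Reset.

Yes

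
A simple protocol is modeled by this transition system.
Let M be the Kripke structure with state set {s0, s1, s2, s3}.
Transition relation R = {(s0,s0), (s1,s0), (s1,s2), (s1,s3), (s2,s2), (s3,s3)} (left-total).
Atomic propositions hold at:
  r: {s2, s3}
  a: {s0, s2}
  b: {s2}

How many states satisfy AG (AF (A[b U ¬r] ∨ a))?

2

Sat(¬r) = {s0, s1}
A[b U ¬r]: least fixpoint, start Z0 = Sat(¬r) = {s0, s1}, add states in Sat(b) with every successor in Z. Already a fixed point.
Sat(A[b U ¬r]) = {s0, s1}
Sat(A[b U ¬r] ∨ a) = {s0, s1, s2}
AF (A[b U ¬r] ∨ a): least fixpoint, start Z0 = {s0, s1, s2}, add states with every successor in Z. Already a fixed point.
Sat(AF (A[b U ¬r] ∨ a)) = {s0, s1, s2}
AG (AF (A[b U ¬r] ∨ a)): greatest fixpoint, start Z0 = {s0, s1, s2}, keep only states in Sat with every successor in Z. Z1 = {s0, s2}; fixed.
Sat(AG (AF (A[b U ¬r] ∨ a))) = {s0, s2}
|Sat(AG (AF (A[b U ¬r] ∨ a)))| = |{s0, s2}| = 2.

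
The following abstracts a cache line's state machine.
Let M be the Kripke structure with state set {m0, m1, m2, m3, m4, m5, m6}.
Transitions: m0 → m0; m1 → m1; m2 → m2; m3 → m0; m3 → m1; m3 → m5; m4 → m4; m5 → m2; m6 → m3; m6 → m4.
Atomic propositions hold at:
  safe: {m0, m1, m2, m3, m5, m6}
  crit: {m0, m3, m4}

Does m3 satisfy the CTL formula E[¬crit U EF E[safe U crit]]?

Sat(¬crit) = {m1, m2, m5, m6}
E[safe U crit]: least fixpoint, start Z0 = Sat(crit) = {m0, m3, m4}, add states in Sat(safe) with some successor in Z. Z1 = {m0, m3, m4, m6}; fixed.
Sat(E[safe U crit]) = {m0, m3, m4, m6}
EF E[safe U crit]: least fixpoint, start Z0 = {m0, m3, m4, m6}, add states with some successor in Z. Already a fixed point.
Sat(EF E[safe U crit]) = {m0, m3, m4, m6}
E[¬crit U EF E[safe U crit]]: least fixpoint, start Z0 = Sat(EF E[safe U crit]) = {m0, m3, m4, m6}, add states in Sat(¬crit) with some successor in Z. Already a fixed point.
Sat(E[¬crit U EF E[safe U crit]]) = {m0, m3, m4, m6}
m3 ∈ Sat(E[¬crit U EF E[safe U crit]]) = {m0, m3, m4, m6}, so the formula holds at m3.

Yes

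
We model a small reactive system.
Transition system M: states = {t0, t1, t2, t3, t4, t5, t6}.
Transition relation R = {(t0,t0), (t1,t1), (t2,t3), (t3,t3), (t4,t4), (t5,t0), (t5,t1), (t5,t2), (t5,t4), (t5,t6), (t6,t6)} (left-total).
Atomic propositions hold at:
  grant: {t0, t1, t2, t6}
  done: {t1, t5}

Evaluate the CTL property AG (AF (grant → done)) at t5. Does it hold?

No

Sat(grant → done) = {t1, t3, t4, t5}
AF (grant → done): least fixpoint, start Z0 = {t1, t3, t4, t5}, add states with every successor in Z. Z1 = {t1, t2, t3, t4, t5}; fixed.
Sat(AF (grant → done)) = {t1, t2, t3, t4, t5}
AG (AF (grant → done)): greatest fixpoint, start Z0 = {t1, t2, t3, t4, t5}, keep only states in Sat with every successor in Z. Z1 = {t1, t2, t3, t4}; fixed.
Sat(AG (AF (grant → done))) = {t1, t2, t3, t4}
t5 ∉ Sat(AG (AF (grant → done))) = {t1, t2, t3, t4}, so the formula does not hold at t5.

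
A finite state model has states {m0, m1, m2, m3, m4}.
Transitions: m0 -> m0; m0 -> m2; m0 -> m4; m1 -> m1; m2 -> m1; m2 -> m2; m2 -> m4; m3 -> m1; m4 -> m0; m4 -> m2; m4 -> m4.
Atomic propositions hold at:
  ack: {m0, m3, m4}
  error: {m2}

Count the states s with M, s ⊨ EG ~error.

Sat(~error) = {m0, m1, m3, m4}
EG ~error: greatest fixpoint, start Z0 = {m0, m1, m3, m4}, keep only states in Sat with some successor in Z. Already a fixed point.
Sat(EG ~error) = {m0, m1, m3, m4}
|Sat(EG ~error)| = |{m0, m1, m3, m4}| = 4.

4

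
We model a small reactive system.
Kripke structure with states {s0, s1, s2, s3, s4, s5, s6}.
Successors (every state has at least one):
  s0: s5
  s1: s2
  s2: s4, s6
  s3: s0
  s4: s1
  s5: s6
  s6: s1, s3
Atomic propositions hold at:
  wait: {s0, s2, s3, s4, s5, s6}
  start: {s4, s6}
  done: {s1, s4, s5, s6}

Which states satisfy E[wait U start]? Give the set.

{s0, s2, s3, s4, s5, s6}

E[wait U start]: least fixpoint, start Z0 = Sat(start) = {s4, s6}, add states in Sat(wait) with some successor in Z. Z1 = {s2, s4, s5, s6}; Z2 = {s0, s2, s4, s5, s6}; Z3 = {s0, s2, s3, s4, s5, s6}; fixed.
Sat(E[wait U start]) = {s0, s2, s3, s4, s5, s6}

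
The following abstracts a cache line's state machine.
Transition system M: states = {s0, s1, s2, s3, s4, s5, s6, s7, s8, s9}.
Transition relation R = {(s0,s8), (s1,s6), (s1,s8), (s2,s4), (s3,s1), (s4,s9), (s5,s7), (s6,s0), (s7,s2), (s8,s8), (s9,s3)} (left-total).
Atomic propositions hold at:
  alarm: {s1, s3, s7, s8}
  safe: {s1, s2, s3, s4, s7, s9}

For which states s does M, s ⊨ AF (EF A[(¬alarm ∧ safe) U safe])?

Sat(¬alarm) = {s0, s2, s4, s5, s6, s9}
Sat(¬alarm ∧ safe) = {s2, s4, s9}
A[(¬alarm ∧ safe) U safe]: least fixpoint, start Z0 = Sat(safe) = {s1, s2, s3, s4, s7, s9}, add states in Sat(¬alarm ∧ safe) with every successor in Z. Already a fixed point.
Sat(A[(¬alarm ∧ safe) U safe]) = {s1, s2, s3, s4, s7, s9}
EF A[(¬alarm ∧ safe) U safe]: least fixpoint, start Z0 = {s1, s2, s3, s4, s7, s9}, add states with some successor in Z. Z1 = {s1, s2, s3, s4, s5, s7, s9}; fixed.
Sat(EF A[(¬alarm ∧ safe) U safe]) = {s1, s2, s3, s4, s5, s7, s9}
AF (EF A[(¬alarm ∧ safe) U safe]): least fixpoint, start Z0 = {s1, s2, s3, s4, s5, s7, s9}, add states with every successor in Z. Already a fixed point.
Sat(AF (EF A[(¬alarm ∧ safe) U safe])) = {s1, s2, s3, s4, s5, s7, s9}

{s1, s2, s3, s4, s5, s7, s9}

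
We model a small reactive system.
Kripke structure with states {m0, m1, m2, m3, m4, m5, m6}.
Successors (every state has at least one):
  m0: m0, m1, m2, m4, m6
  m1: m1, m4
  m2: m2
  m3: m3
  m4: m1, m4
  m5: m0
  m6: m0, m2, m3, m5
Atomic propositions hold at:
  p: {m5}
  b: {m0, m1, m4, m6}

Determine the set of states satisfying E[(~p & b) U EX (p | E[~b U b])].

{m0, m1, m4, m5, m6}

Sat(~p) = {m0, m1, m2, m3, m4, m6}
Sat(~p & b) = {m0, m1, m4, m6}
Sat(~b) = {m2, m3, m5}
E[~b U b]: least fixpoint, start Z0 = Sat(b) = {m0, m1, m4, m6}, add states in Sat(~b) with some successor in Z. Z1 = {m0, m1, m4, m5, m6}; fixed.
Sat(E[~b U b]) = {m0, m1, m4, m5, m6}
Sat(p | E[~b U b]) = {m0, m1, m4, m5, m6}
Sat(EX (p | E[~b U b])) = {s : some successor in {m0, m1, m4, m5, m6}} = {m0, m1, m4, m5, m6}
E[(~p & b) U EX (p | E[~b U b])]: least fixpoint, start Z0 = Sat(EX (p | E[~b U b])) = {m0, m1, m4, m5, m6}, add states in Sat(~p & b) with some successor in Z. Already a fixed point.
Sat(E[(~p & b) U EX (p | E[~b U b])]) = {m0, m1, m4, m5, m6}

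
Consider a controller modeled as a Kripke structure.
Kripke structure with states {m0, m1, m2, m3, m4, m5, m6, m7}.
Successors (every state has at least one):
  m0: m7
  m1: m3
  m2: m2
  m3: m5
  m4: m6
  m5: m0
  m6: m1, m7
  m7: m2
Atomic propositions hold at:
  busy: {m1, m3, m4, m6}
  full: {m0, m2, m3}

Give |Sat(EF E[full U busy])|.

4

E[full U busy]: least fixpoint, start Z0 = Sat(busy) = {m1, m3, m4, m6}, add states in Sat(full) with some successor in Z. Already a fixed point.
Sat(E[full U busy]) = {m1, m3, m4, m6}
EF E[full U busy]: least fixpoint, start Z0 = {m1, m3, m4, m6}, add states with some successor in Z. Already a fixed point.
Sat(EF E[full U busy]) = {m1, m3, m4, m6}
|Sat(EF E[full U busy])| = |{m1, m3, m4, m6}| = 4.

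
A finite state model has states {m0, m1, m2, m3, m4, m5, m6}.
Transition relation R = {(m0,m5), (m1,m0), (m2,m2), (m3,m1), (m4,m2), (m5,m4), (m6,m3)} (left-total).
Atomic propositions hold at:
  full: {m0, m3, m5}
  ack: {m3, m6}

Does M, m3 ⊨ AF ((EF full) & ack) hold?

EF full: least fixpoint, start Z0 = {m0, m3, m5}, add states with some successor in Z. Z1 = {m0, m1, m3, m5, m6}; fixed.
Sat(EF full) = {m0, m1, m3, m5, m6}
Sat((EF full) & ack) = {m3, m6}
AF ((EF full) & ack): least fixpoint, start Z0 = {m3, m6}, add states with every successor in Z. Already a fixed point.
Sat(AF ((EF full) & ack)) = {m3, m6}
m3 ∈ Sat(AF ((EF full) & ack)) = {m3, m6}, so the formula holds at m3.

Yes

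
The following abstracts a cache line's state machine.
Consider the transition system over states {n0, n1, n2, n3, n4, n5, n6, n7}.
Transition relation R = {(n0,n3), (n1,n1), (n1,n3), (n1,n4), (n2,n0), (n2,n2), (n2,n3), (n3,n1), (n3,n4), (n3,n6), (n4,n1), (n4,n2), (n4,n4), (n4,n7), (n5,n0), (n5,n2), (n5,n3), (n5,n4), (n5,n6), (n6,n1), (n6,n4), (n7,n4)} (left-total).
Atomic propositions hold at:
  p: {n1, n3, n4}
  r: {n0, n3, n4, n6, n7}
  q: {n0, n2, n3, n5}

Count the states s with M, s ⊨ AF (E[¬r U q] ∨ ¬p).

Sat(¬r) = {n1, n2, n5}
E[¬r U q]: least fixpoint, start Z0 = Sat(q) = {n0, n2, n3, n5}, add states in Sat(¬r) with some successor in Z. Z1 = {n0, n1, n2, n3, n5}; fixed.
Sat(E[¬r U q]) = {n0, n1, n2, n3, n5}
Sat(¬p) = {n0, n2, n5, n6, n7}
Sat(E[¬r U q] ∨ ¬p) = {n0, n1, n2, n3, n5, n6, n7}
AF (E[¬r U q] ∨ ¬p): least fixpoint, start Z0 = {n0, n1, n2, n3, n5, n6, n7}, add states with every successor in Z. Already a fixed point.
Sat(AF (E[¬r U q] ∨ ¬p)) = {n0, n1, n2, n3, n5, n6, n7}
|Sat(AF (E[¬r U q] ∨ ¬p))| = |{n0, n1, n2, n3, n5, n6, n7}| = 7.

7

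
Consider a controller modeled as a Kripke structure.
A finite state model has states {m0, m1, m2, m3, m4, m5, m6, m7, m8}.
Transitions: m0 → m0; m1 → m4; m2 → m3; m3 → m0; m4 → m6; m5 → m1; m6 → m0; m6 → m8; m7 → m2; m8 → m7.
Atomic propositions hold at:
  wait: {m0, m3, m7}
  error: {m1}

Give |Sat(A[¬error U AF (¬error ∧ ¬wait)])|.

7

Sat(¬error) = {m0, m2, m3, m4, m5, m6, m7, m8}
Sat(¬wait) = {m1, m2, m4, m5, m6, m8}
Sat(¬error ∧ ¬wait) = {m2, m4, m5, m6, m8}
AF (¬error ∧ ¬wait): least fixpoint, start Z0 = {m2, m4, m5, m6, m8}, add states with every successor in Z. Z1 = {m1, m2, m4, m5, m6, m7, m8}; fixed.
Sat(AF (¬error ∧ ¬wait)) = {m1, m2, m4, m5, m6, m7, m8}
A[¬error U AF (¬error ∧ ¬wait)]: least fixpoint, start Z0 = Sat(AF (¬error ∧ ¬wait)) = {m1, m2, m4, m5, m6, m7, m8}, add states in Sat(¬error) with every successor in Z. Already a fixed point.
Sat(A[¬error U AF (¬error ∧ ¬wait)]) = {m1, m2, m4, m5, m6, m7, m8}
|Sat(A[¬error U AF (¬error ∧ ¬wait)])| = |{m1, m2, m4, m5, m6, m7, m8}| = 7.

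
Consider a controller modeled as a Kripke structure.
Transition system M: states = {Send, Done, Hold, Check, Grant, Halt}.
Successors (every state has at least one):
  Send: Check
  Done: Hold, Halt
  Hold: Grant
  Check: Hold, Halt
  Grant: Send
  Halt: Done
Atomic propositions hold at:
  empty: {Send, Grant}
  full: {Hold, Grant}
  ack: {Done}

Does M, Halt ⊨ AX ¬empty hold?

Yes

Sat(¬empty) = {Done, Hold, Check, Halt}
Sat(AX ¬empty) = {s : every successor in {Done, Hold, Check, Halt}} = {Send, Done, Check, Halt}
Halt ∈ Sat(AX ¬empty) = {Send, Done, Check, Halt}, so the formula holds at Halt.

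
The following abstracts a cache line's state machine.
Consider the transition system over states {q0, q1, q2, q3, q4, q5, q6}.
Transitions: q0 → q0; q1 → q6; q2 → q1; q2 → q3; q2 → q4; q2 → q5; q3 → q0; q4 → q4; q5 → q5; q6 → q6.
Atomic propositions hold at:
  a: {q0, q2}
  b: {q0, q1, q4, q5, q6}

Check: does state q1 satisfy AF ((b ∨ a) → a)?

No

Sat(b ∨ a) = {q0, q1, q2, q4, q5, q6}
Sat((b ∨ a) → a) = {q0, q2, q3}
AF ((b ∨ a) → a): least fixpoint, start Z0 = {q0, q2, q3}, add states with every successor in Z. Already a fixed point.
Sat(AF ((b ∨ a) → a)) = {q0, q2, q3}
q1 ∉ Sat(AF ((b ∨ a) → a)) = {q0, q2, q3}, so the formula does not hold at q1.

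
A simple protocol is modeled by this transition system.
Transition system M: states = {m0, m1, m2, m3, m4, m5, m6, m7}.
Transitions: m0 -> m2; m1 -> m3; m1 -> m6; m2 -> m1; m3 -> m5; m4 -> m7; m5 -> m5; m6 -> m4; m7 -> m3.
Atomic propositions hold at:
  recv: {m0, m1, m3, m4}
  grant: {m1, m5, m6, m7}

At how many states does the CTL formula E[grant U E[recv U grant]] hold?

6

E[recv U grant]: least fixpoint, start Z0 = Sat(grant) = {m1, m5, m6, m7}, add states in Sat(recv) with some successor in Z. Z1 = {m1, m3, m4, m5, m6, m7}; fixed.
Sat(E[recv U grant]) = {m1, m3, m4, m5, m6, m7}
E[grant U E[recv U grant]]: least fixpoint, start Z0 = Sat(E[recv U grant]) = {m1, m3, m4, m5, m6, m7}, add states in Sat(grant) with some successor in Z. Already a fixed point.
Sat(E[grant U E[recv U grant]]) = {m1, m3, m4, m5, m6, m7}
|Sat(E[grant U E[recv U grant]])| = |{m1, m3, m4, m5, m6, m7}| = 6.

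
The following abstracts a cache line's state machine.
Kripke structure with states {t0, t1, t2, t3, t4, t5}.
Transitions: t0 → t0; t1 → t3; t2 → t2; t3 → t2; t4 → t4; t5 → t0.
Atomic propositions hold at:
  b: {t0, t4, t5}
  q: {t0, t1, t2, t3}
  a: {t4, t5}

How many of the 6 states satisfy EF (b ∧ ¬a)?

Sat(¬a) = {t0, t1, t2, t3}
Sat(b ∧ ¬a) = {t0}
EF (b ∧ ¬a): least fixpoint, start Z0 = {t0}, add states with some successor in Z. Z1 = {t0, t5}; fixed.
Sat(EF (b ∧ ¬a)) = {t0, t5}
|Sat(EF (b ∧ ¬a))| = |{t0, t5}| = 2.

2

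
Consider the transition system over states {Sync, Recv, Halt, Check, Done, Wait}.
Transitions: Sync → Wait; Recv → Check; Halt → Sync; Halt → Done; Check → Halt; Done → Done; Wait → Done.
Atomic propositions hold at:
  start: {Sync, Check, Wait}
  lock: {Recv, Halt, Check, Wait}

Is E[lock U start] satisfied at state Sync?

Yes

E[lock U start]: least fixpoint, start Z0 = Sat(start) = {Sync, Check, Wait}, add states in Sat(lock) with some successor in Z. Z1 = {Sync, Recv, Halt, Check, Wait}; fixed.
Sat(E[lock U start]) = {Sync, Recv, Halt, Check, Wait}
Sync ∈ Sat(E[lock U start]) = {Sync, Recv, Halt, Check, Wait}, so the formula holds at Sync.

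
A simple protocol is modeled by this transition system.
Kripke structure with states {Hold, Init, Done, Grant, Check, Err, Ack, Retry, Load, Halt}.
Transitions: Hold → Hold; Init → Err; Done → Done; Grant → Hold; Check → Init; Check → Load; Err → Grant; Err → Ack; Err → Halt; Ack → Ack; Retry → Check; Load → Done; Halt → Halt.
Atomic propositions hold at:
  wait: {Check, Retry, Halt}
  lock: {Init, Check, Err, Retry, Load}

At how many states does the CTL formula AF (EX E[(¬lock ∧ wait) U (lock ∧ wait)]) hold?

Sat(¬lock) = {Hold, Done, Grant, Ack, Halt}
Sat(¬lock ∧ wait) = {Halt}
Sat(lock ∧ wait) = {Check, Retry}
E[(¬lock ∧ wait) U (lock ∧ wait)]: least fixpoint, start Z0 = Sat((lock ∧ wait)) = {Check, Retry}, add states in Sat(¬lock ∧ wait) with some successor in Z. Already a fixed point.
Sat(E[(¬lock ∧ wait) U (lock ∧ wait)]) = {Check, Retry}
Sat(EX E[(¬lock ∧ wait) U (lock ∧ wait)]) = {s : some successor in {Check, Retry}} = {Retry}
AF (EX E[(¬lock ∧ wait) U (lock ∧ wait)]): least fixpoint, start Z0 = {Retry}, add states with every successor in Z. Already a fixed point.
Sat(AF (EX E[(¬lock ∧ wait) U (lock ∧ wait)])) = {Retry}
|Sat(AF (EX E[(¬lock ∧ wait) U (lock ∧ wait)]))| = |{Retry}| = 1.

1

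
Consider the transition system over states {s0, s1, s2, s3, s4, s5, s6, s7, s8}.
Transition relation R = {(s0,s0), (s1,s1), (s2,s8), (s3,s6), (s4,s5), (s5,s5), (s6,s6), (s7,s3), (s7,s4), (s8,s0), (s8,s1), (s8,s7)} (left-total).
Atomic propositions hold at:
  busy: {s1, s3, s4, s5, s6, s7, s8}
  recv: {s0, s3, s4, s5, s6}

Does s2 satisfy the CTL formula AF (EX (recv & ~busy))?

Sat(~busy) = {s0, s2}
Sat(recv & ~busy) = {s0}
Sat(EX (recv & ~busy)) = {s : some successor in {s0}} = {s0, s8}
AF (EX (recv & ~busy)): least fixpoint, start Z0 = {s0, s8}, add states with every successor in Z. Z1 = {s0, s2, s8}; fixed.
Sat(AF (EX (recv & ~busy))) = {s0, s2, s8}
s2 ∈ Sat(AF (EX (recv & ~busy))) = {s0, s2, s8}, so the formula holds at s2.

Yes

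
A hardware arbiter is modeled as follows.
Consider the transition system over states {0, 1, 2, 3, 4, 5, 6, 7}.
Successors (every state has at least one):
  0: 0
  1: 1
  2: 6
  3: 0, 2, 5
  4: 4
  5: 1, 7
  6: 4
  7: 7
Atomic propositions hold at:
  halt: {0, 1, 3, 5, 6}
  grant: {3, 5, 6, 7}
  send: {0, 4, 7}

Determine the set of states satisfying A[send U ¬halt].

Sat(¬halt) = {2, 4, 7}
A[send U ¬halt]: least fixpoint, start Z0 = Sat(¬halt) = {2, 4, 7}, add states in Sat(send) with every successor in Z. Already a fixed point.
Sat(A[send U ¬halt]) = {2, 4, 7}

{2, 4, 7}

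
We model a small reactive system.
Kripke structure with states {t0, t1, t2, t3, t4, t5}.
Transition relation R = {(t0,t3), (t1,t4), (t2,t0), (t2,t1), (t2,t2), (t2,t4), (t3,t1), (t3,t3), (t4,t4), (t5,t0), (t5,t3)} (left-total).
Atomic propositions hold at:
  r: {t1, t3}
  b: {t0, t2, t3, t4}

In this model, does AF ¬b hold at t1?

Sat(¬b) = {t1, t5}
AF ¬b: least fixpoint, start Z0 = {t1, t5}, add states with every successor in Z. Already a fixed point.
Sat(AF ¬b) = {t1, t5}
t1 ∈ Sat(AF ¬b) = {t1, t5}, so the formula holds at t1.

Yes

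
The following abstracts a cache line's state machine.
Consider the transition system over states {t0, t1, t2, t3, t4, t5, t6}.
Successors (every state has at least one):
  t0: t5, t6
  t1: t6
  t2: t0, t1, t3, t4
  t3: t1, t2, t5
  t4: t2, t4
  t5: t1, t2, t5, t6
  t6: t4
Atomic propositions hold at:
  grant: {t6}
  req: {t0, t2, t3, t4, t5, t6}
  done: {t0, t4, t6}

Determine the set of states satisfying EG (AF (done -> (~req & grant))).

{t2, t3, t5}

Sat(~req) = {t1}
Sat(~req & grant) = ∅
Sat(done -> (~req & grant)) = {t1, t2, t3, t5}
AF (done -> (~req & grant)): least fixpoint, start Z0 = {t1, t2, t3, t5}, add states with every successor in Z. Already a fixed point.
Sat(AF (done -> (~req & grant))) = {t1, t2, t3, t5}
EG (AF (done -> (~req & grant))): greatest fixpoint, start Z0 = {t1, t2, t3, t5}, keep only states in Sat with some successor in Z. Z1 = {t2, t3, t5}; fixed.
Sat(EG (AF (done -> (~req & grant)))) = {t2, t3, t5}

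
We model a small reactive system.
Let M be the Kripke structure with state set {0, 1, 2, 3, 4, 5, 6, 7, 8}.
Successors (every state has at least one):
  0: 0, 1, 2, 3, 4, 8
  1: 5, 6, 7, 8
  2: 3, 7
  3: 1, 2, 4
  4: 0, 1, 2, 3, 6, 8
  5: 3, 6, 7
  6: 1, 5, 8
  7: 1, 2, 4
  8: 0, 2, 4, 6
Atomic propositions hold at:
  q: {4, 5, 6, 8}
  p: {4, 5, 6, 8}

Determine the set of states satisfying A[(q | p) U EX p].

Sat(q | p) = {4, 5, 6, 8}
Sat(EX p) = {s : some successor in {4, 5, 6, 8}} = {0, 1, 3, 4, 5, 6, 7, 8}
A[(q | p) U EX p]: least fixpoint, start Z0 = Sat(EX p) = {0, 1, 3, 4, 5, 6, 7, 8}, add states in Sat(q | p) with every successor in Z. Already a fixed point.
Sat(A[(q | p) U EX p]) = {0, 1, 3, 4, 5, 6, 7, 8}

{0, 1, 3, 4, 5, 6, 7, 8}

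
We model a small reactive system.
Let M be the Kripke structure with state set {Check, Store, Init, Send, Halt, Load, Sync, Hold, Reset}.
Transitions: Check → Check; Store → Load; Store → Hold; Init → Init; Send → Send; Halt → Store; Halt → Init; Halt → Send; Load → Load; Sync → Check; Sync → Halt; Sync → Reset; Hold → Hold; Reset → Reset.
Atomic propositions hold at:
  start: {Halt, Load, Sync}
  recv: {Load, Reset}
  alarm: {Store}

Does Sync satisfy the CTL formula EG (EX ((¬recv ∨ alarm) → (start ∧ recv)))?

Yes

Sat(¬recv) = {Check, Store, Init, Send, Halt, Sync, Hold}
Sat(¬recv ∨ alarm) = {Check, Store, Init, Send, Halt, Sync, Hold}
Sat(start ∧ recv) = {Load}
Sat((¬recv ∨ alarm) → (start ∧ recv)) = {Load, Reset}
Sat(EX ((¬recv ∨ alarm) → (start ∧ recv))) = {s : some successor in {Load, Reset}} = {Store, Load, Sync, Reset}
EG (EX ((¬recv ∨ alarm) → (start ∧ recv))): greatest fixpoint, start Z0 = {Store, Load, Sync, Reset}, keep only states in Sat with some successor in Z. Already a fixed point.
Sat(EG (EX ((¬recv ∨ alarm) → (start ∧ recv)))) = {Store, Load, Sync, Reset}
Sync ∈ Sat(EG (EX ((¬recv ∨ alarm) → (start ∧ recv)))) = {Store, Load, Sync, Reset}, so the formula holds at Sync.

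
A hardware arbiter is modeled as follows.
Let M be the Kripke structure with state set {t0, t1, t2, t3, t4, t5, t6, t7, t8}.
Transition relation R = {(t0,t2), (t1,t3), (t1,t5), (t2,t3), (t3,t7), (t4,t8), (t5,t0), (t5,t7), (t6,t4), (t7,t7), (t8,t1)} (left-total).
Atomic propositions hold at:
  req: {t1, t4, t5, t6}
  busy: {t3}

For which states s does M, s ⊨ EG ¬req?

{t0, t2, t3, t7}

Sat(¬req) = {t0, t2, t3, t7, t8}
EG ¬req: greatest fixpoint, start Z0 = {t0, t2, t3, t7, t8}, keep only states in Sat with some successor in Z. Z1 = {t0, t2, t3, t7}; fixed.
Sat(EG ¬req) = {t0, t2, t3, t7}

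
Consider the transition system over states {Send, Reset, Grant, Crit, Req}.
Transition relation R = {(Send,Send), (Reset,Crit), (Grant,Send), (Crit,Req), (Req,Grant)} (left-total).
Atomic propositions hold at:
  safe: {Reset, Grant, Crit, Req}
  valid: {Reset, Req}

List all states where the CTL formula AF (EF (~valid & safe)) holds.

{Reset, Grant, Crit, Req}

Sat(~valid) = {Send, Grant, Crit}
Sat(~valid & safe) = {Grant, Crit}
EF (~valid & safe): least fixpoint, start Z0 = {Grant, Crit}, add states with some successor in Z. Z1 = {Reset, Grant, Crit, Req}; fixed.
Sat(EF (~valid & safe)) = {Reset, Grant, Crit, Req}
AF (EF (~valid & safe)): least fixpoint, start Z0 = {Reset, Grant, Crit, Req}, add states with every successor in Z. Already a fixed point.
Sat(AF (EF (~valid & safe))) = {Reset, Grant, Crit, Req}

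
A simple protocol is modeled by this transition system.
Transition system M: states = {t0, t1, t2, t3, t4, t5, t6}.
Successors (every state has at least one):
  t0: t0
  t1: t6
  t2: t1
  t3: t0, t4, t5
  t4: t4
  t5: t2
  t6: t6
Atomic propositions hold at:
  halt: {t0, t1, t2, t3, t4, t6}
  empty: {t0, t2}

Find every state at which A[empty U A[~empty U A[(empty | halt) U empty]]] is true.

Sat(~empty) = {t1, t3, t4, t5, t6}
Sat(empty | halt) = {t0, t1, t2, t3, t4, t6}
A[(empty | halt) U empty]: least fixpoint, start Z0 = Sat(empty) = {t0, t2}, add states in Sat(empty | halt) with every successor in Z. Already a fixed point.
Sat(A[(empty | halt) U empty]) = {t0, t2}
A[~empty U A[(empty | halt) U empty]]: least fixpoint, start Z0 = Sat(A[(empty | halt) U empty]) = {t0, t2}, add states in Sat(~empty) with every successor in Z. Z1 = {t0, t2, t5}; fixed.
Sat(A[~empty U A[(empty | halt) U empty]]) = {t0, t2, t5}
A[empty U A[~empty U A[(empty | halt) U empty]]]: least fixpoint, start Z0 = Sat(A[~empty U A[(empty | halt) U empty]]) = {t0, t2, t5}, add states in Sat(empty) with every successor in Z. Already a fixed point.
Sat(A[empty U A[~empty U A[(empty | halt) U empty]]]) = {t0, t2, t5}

{t0, t2, t5}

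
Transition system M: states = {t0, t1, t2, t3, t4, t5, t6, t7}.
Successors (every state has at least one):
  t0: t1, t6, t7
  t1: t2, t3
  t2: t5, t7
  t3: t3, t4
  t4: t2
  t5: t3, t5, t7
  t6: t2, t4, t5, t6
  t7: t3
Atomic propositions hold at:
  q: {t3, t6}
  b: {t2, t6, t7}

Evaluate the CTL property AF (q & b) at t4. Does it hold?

No

Sat(q & b) = {t6}
AF (q & b): least fixpoint, start Z0 = {t6}, add states with every successor in Z. Already a fixed point.
Sat(AF (q & b)) = {t6}
t4 ∉ Sat(AF (q & b)) = {t6}, so the formula does not hold at t4.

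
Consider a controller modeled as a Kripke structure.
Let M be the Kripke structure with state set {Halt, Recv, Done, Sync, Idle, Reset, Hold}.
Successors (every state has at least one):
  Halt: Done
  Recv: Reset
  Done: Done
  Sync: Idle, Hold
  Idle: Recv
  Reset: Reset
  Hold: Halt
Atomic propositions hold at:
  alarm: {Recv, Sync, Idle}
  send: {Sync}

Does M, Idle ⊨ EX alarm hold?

Yes

Sat(EX alarm) = {s : some successor in {Recv, Sync, Idle}} = {Sync, Idle}
Idle ∈ Sat(EX alarm) = {Sync, Idle}, so the formula holds at Idle.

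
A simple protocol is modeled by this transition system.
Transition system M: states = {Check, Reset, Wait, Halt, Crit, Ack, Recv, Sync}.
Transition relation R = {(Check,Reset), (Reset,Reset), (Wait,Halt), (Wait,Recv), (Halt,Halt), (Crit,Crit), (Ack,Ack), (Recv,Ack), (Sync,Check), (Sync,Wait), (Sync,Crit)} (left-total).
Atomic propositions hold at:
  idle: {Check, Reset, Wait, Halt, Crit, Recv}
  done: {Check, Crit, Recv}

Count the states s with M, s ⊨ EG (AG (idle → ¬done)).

3

Sat(¬done) = {Reset, Wait, Halt, Ack, Sync}
Sat(idle → ¬done) = {Reset, Wait, Halt, Ack, Sync}
AG (idle → ¬done): greatest fixpoint, start Z0 = {Reset, Wait, Halt, Ack, Sync}, keep only states in Sat with every successor in Z. Z1 = {Reset, Halt, Ack}; fixed.
Sat(AG (idle → ¬done)) = {Reset, Halt, Ack}
EG (AG (idle → ¬done)): greatest fixpoint, start Z0 = {Reset, Halt, Ack}, keep only states in Sat with some successor in Z. Already a fixed point.
Sat(EG (AG (idle → ¬done))) = {Reset, Halt, Ack}
|Sat(EG (AG (idle → ¬done)))| = |{Reset, Halt, Ack}| = 3.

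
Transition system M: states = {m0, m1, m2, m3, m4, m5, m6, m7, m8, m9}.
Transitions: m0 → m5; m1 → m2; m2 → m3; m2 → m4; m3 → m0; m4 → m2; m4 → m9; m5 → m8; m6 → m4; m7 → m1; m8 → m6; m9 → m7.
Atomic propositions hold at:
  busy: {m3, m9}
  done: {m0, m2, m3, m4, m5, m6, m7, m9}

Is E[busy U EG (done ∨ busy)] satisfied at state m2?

Yes

Sat(done ∨ busy) = {m0, m2, m3, m4, m5, m6, m7, m9}
EG (done ∨ busy): greatest fixpoint, start Z0 = {m0, m2, m3, m4, m5, m6, m7, m9}, keep only states in Sat with some successor in Z. Z1 = {m0, m2, m3, m4, m6, m9}; Z2 = {m2, m3, m4, m6}; Z3 = {m2, m4, m6}; fixed.
Sat(EG (done ∨ busy)) = {m2, m4, m6}
E[busy U EG (done ∨ busy)]: least fixpoint, start Z0 = Sat(EG (done ∨ busy)) = {m2, m4, m6}, add states in Sat(busy) with some successor in Z. Already a fixed point.
Sat(E[busy U EG (done ∨ busy)]) = {m2, m4, m6}
m2 ∈ Sat(E[busy U EG (done ∨ busy)]) = {m2, m4, m6}, so the formula holds at m2.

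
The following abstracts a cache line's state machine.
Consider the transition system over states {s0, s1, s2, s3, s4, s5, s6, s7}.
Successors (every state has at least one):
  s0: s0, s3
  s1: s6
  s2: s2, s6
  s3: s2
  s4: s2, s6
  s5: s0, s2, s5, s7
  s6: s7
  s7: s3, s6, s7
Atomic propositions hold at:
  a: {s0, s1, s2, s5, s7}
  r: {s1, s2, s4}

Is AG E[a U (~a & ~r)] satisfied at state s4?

Sat(~a) = {s3, s4, s6}
Sat(~r) = {s0, s3, s5, s6, s7}
Sat(~a & ~r) = {s3, s6}
E[a U (~a & ~r)]: least fixpoint, start Z0 = Sat((~a & ~r)) = {s3, s6}, add states in Sat(a) with some successor in Z. Z1 = {s0, s1, s2, s3, s6, s7}; Z2 = {s0, s1, s2, s3, s5, s6, s7}; fixed.
Sat(E[a U (~a & ~r)]) = {s0, s1, s2, s3, s5, s6, s7}
AG E[a U (~a & ~r)]: greatest fixpoint, start Z0 = {s0, s1, s2, s3, s5, s6, s7}, keep only states in Sat with every successor in Z. Already a fixed point.
Sat(AG E[a U (~a & ~r)]) = {s0, s1, s2, s3, s5, s6, s7}
s4 ∉ Sat(AG E[a U (~a & ~r)]) = {s0, s1, s2, s3, s5, s6, s7}, so the formula does not hold at s4.

No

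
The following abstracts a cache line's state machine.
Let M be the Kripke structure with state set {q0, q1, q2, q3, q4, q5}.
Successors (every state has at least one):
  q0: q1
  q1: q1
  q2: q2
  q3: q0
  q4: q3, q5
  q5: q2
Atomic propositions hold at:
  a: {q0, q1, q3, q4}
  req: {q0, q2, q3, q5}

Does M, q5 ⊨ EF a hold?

EF a: least fixpoint, start Z0 = {q0, q1, q3, q4}, add states with some successor in Z. Already a fixed point.
Sat(EF a) = {q0, q1, q3, q4}
q5 ∉ Sat(EF a) = {q0, q1, q3, q4}, so the formula does not hold at q5.

No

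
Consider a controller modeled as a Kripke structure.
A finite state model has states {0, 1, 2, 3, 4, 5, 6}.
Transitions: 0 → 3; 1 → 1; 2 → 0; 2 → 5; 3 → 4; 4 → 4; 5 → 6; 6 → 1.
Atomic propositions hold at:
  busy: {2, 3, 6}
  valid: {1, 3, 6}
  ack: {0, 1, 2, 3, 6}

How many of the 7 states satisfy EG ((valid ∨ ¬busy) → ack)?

2

Sat(¬busy) = {0, 1, 4, 5}
Sat(valid ∨ ¬busy) = {0, 1, 3, 4, 5, 6}
Sat((valid ∨ ¬busy) → ack) = {0, 1, 2, 3, 6}
EG ((valid ∨ ¬busy) → ack): greatest fixpoint, start Z0 = {0, 1, 2, 3, 6}, keep only states in Sat with some successor in Z. Z1 = {0, 1, 2, 6}; Z2 = {1, 2, 6}; Z3 = {1, 6}; fixed.
Sat(EG ((valid ∨ ¬busy) → ack)) = {1, 6}
|Sat(EG ((valid ∨ ¬busy) → ack))| = |{1, 6}| = 2.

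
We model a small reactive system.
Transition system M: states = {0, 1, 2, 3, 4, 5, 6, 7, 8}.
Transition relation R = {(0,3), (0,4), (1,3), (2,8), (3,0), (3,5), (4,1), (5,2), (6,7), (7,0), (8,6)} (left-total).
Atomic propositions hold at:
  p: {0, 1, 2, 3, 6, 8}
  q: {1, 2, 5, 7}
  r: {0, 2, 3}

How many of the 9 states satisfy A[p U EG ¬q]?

3

Sat(¬q) = {0, 3, 4, 6, 8}
EG ¬q: greatest fixpoint, start Z0 = {0, 3, 4, 6, 8}, keep only states in Sat with some successor in Z. Z1 = {0, 3, 8}; Z2 = {0, 3}; fixed.
Sat(EG ¬q) = {0, 3}
A[p U EG ¬q]: least fixpoint, start Z0 = Sat(EG ¬q) = {0, 3}, add states in Sat(p) with every successor in Z. Z1 = {0, 1, 3}; fixed.
Sat(A[p U EG ¬q]) = {0, 1, 3}
|Sat(A[p U EG ¬q])| = |{0, 1, 3}| = 3.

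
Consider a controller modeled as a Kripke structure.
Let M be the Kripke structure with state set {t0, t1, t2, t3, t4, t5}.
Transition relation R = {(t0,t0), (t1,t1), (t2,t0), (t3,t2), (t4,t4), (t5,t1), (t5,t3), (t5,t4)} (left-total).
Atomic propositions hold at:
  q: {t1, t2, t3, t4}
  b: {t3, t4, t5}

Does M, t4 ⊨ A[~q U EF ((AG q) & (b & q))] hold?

Yes

Sat(~q) = {t0, t5}
AG q: greatest fixpoint, start Z0 = {t1, t2, t3, t4}, keep only states in Sat with every successor in Z. Z1 = {t1, t3, t4}; Z2 = {t1, t4}; fixed.
Sat(AG q) = {t1, t4}
Sat(b & q) = {t3, t4}
Sat((AG q) & (b & q)) = {t4}
EF ((AG q) & (b & q)): least fixpoint, start Z0 = {t4}, add states with some successor in Z. Z1 = {t4, t5}; fixed.
Sat(EF ((AG q) & (b & q))) = {t4, t5}
A[~q U EF ((AG q) & (b & q))]: least fixpoint, start Z0 = Sat(EF ((AG q) & (b & q))) = {t4, t5}, add states in Sat(~q) with every successor in Z. Already a fixed point.
Sat(A[~q U EF ((AG q) & (b & q))]) = {t4, t5}
t4 ∈ Sat(A[~q U EF ((AG q) & (b & q))]) = {t4, t5}, so the formula holds at t4.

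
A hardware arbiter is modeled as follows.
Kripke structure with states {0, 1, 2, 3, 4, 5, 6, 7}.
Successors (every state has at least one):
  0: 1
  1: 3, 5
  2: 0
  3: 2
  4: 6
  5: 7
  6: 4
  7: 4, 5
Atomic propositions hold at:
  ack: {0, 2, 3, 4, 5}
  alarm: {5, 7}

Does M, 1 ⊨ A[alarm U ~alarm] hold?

Yes

Sat(~alarm) = {0, 1, 2, 3, 4, 6}
A[alarm U ~alarm]: least fixpoint, start Z0 = Sat(~alarm) = {0, 1, 2, 3, 4, 6}, add states in Sat(alarm) with every successor in Z. Already a fixed point.
Sat(A[alarm U ~alarm]) = {0, 1, 2, 3, 4, 6}
1 ∈ Sat(A[alarm U ~alarm]) = {0, 1, 2, 3, 4, 6}, so the formula holds at 1.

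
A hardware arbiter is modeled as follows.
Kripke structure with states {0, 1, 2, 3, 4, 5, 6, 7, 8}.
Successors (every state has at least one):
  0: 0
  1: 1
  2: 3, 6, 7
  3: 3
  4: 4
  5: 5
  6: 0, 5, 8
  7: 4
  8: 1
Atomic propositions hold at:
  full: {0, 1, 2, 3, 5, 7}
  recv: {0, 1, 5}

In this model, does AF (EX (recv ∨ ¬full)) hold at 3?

Sat(¬full) = {4, 6, 8}
Sat(recv ∨ ¬full) = {0, 1, 4, 5, 6, 8}
Sat(EX (recv ∨ ¬full)) = {s : some successor in {0, 1, 4, 5, 6, 8}} = {0, 1, 2, 4, 5, 6, 7, 8}
AF (EX (recv ∨ ¬full)): least fixpoint, start Z0 = {0, 1, 2, 4, 5, 6, 7, 8}, add states with every successor in Z. Already a fixed point.
Sat(AF (EX (recv ∨ ¬full))) = {0, 1, 2, 4, 5, 6, 7, 8}
3 ∉ Sat(AF (EX (recv ∨ ¬full))) = {0, 1, 2, 4, 5, 6, 7, 8}, so the formula does not hold at 3.

No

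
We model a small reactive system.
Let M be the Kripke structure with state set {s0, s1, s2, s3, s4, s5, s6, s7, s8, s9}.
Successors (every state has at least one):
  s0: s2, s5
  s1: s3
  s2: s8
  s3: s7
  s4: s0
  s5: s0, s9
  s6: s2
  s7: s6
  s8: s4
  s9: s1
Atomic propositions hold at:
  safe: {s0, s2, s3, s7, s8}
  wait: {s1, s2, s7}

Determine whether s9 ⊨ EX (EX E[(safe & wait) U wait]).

No

Sat(safe & wait) = {s2, s7}
E[(safe & wait) U wait]: least fixpoint, start Z0 = Sat(wait) = {s1, s2, s7}, add states in Sat(safe & wait) with some successor in Z. Already a fixed point.
Sat(E[(safe & wait) U wait]) = {s1, s2, s7}
Sat(EX E[(safe & wait) U wait]) = {s : some successor in {s1, s2, s7}} = {s0, s3, s6, s9}
Sat(EX (EX E[(safe & wait) U wait])) = {s : some successor in {s0, s3, s6, s9}} = {s1, s4, s5, s7}
s9 ∉ Sat(EX (EX E[(safe & wait) U wait])) = {s1, s4, s5, s7}, so the formula does not hold at s9.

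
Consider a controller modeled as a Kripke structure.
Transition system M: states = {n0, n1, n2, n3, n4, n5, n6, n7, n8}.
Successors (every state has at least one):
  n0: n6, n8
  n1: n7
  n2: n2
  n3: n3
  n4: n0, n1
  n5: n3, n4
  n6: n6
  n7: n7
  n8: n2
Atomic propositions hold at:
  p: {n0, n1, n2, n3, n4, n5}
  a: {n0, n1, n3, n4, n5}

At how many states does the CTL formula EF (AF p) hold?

7

AF p: least fixpoint, start Z0 = {n0, n1, n2, n3, n4, n5}, add states with every successor in Z. Z1 = {n0, n1, n2, n3, n4, n5, n8}; fixed.
Sat(AF p) = {n0, n1, n2, n3, n4, n5, n8}
EF (AF p): least fixpoint, start Z0 = {n0, n1, n2, n3, n4, n5, n8}, add states with some successor in Z. Already a fixed point.
Sat(EF (AF p)) = {n0, n1, n2, n3, n4, n5, n8}
|Sat(EF (AF p))| = |{n0, n1, n2, n3, n4, n5, n8}| = 7.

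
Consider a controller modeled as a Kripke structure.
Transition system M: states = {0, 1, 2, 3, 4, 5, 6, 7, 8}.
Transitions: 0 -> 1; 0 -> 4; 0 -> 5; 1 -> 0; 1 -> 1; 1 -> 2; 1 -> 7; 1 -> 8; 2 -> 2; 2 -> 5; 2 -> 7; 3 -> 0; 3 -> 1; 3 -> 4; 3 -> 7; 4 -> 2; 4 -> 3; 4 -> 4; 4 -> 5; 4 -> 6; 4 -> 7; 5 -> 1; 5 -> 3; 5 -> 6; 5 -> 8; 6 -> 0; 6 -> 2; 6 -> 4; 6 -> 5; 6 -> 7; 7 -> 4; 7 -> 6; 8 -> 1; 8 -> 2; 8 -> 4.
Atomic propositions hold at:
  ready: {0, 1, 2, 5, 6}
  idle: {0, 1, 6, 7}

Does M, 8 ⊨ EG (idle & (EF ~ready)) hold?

No

Sat(~ready) = {3, 4, 7, 8}
EF ~ready: least fixpoint, start Z0 = {3, 4, 7, 8}, add states with some successor in Z. Z1 = {0, 1, 2, 3, 4, 5, 6, 7, 8}; fixed.
Sat(EF ~ready) = {0, 1, 2, 3, 4, 5, 6, 7, 8}
Sat(idle & (EF ~ready)) = {0, 1, 6, 7}
EG (idle & (EF ~ready)): greatest fixpoint, start Z0 = {0, 1, 6, 7}, keep only states in Sat with some successor in Z. Already a fixed point.
Sat(EG (idle & (EF ~ready))) = {0, 1, 6, 7}
8 ∉ Sat(EG (idle & (EF ~ready))) = {0, 1, 6, 7}, so the formula does not hold at 8.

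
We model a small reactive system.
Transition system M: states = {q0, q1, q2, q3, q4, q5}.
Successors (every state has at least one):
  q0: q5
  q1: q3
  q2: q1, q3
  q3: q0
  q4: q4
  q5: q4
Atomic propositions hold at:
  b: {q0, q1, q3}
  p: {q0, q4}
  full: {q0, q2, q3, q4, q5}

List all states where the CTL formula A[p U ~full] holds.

{q1}

Sat(~full) = {q1}
A[p U ~full]: least fixpoint, start Z0 = Sat(~full) = {q1}, add states in Sat(p) with every successor in Z. Already a fixed point.
Sat(A[p U ~full]) = {q1}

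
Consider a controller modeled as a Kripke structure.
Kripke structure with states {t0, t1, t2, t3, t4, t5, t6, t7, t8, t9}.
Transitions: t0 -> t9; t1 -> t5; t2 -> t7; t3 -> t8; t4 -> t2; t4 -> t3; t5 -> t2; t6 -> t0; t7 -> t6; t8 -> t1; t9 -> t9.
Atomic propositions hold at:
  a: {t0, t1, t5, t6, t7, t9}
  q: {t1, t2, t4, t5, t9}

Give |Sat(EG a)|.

EG a: greatest fixpoint, start Z0 = {t0, t1, t5, t6, t7, t9}, keep only states in Sat with some successor in Z. Z1 = {t0, t1, t6, t7, t9}; Z2 = {t0, t6, t7, t9}; fixed.
Sat(EG a) = {t0, t6, t7, t9}
|Sat(EG a)| = |{t0, t6, t7, t9}| = 4.

4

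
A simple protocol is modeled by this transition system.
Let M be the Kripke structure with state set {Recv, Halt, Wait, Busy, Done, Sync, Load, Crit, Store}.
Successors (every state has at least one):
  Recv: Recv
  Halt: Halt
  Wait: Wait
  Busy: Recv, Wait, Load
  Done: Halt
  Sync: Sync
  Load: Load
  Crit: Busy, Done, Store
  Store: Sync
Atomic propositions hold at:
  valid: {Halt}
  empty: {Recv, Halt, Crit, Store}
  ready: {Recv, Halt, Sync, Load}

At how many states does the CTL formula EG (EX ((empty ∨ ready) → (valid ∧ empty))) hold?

5

Sat(empty ∨ ready) = {Recv, Halt, Sync, Load, Crit, Store}
Sat(valid ∧ empty) = {Halt}
Sat((empty ∨ ready) → (valid ∧ empty)) = {Halt, Wait, Busy, Done}
Sat(EX ((empty ∨ ready) → (valid ∧ empty))) = {s : some successor in {Halt, Wait, Busy, Done}} = {Halt, Wait, Busy, Done, Crit}
EG (EX ((empty ∨ ready) → (valid ∧ empty))): greatest fixpoint, start Z0 = {Halt, Wait, Busy, Done, Crit}, keep only states in Sat with some successor in Z. Already a fixed point.
Sat(EG (EX ((empty ∨ ready) → (valid ∧ empty)))) = {Halt, Wait, Busy, Done, Crit}
|Sat(EG (EX ((empty ∨ ready) → (valid ∧ empty))))| = |{Halt, Wait, Busy, Done, Crit}| = 5.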